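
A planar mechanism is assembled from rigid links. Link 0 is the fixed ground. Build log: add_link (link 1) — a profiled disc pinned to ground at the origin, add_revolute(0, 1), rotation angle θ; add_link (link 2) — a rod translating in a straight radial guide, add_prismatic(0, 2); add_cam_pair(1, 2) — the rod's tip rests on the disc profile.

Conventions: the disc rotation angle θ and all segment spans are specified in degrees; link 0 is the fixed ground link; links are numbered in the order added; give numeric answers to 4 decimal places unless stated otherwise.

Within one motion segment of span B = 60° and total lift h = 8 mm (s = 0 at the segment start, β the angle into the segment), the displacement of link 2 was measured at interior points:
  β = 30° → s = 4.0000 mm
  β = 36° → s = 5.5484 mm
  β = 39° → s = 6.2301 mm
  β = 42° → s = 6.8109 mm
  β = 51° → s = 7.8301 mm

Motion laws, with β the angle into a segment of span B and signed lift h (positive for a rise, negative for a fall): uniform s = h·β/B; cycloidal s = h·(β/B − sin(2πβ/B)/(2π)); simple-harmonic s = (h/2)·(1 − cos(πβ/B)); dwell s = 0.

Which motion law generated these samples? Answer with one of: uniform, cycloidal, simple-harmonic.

candidates at β/B = r: uniform s = h·r (linear in β); cycloidal s = h·(r − sin(2πr)/(2π)); simple-harmonic s = (h/2)(1 − cos(πr))
β=30°: printed 4.0000 | uniform 4.0000, cycloidal 4.0000, simple-harmonic 4.0000
β=36°: printed 5.5484 | uniform 4.8000, cycloidal 5.5484, simple-harmonic 5.2361
β=39°: printed 6.2301 | uniform 5.2000, cycloidal 6.2301, simple-harmonic 5.8160
β=42°: printed 6.8109 | uniform 5.6000, cycloidal 6.8109, simple-harmonic 6.3511
β=51°: printed 7.8301 | uniform 6.8000, cycloidal 7.8301, simple-harmonic 7.5640
only one law matches every sample → cycloidal

cycloidal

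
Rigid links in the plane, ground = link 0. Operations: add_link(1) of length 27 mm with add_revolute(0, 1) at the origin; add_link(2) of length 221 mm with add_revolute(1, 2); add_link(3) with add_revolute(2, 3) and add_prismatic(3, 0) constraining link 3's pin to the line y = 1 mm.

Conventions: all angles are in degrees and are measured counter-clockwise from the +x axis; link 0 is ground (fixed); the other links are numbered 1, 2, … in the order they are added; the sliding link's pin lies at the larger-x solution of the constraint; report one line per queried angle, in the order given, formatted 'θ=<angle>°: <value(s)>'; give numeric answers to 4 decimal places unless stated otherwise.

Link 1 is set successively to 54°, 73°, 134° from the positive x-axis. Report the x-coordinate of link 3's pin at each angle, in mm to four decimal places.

geometry: r = 27 mm, L = 221 mm, e = 1 mm
θ=54°: crank pin P = (r cos θ, r sin θ) = (15.870202, 21.843459)
θ=54°: h = r sin θ − e = 21.843459 − 1 = 20.843459
θ=54°: x = r cos θ + √(L² − h²) = 15.870202 + 220.014886 = 235.885088
θ=73°: crank pin P = (r cos θ, r sin θ) = (7.894036, 25.820228)
θ=73°: h = r sin θ − e = 25.820228 − 1 = 24.820228
θ=73°: x = r cos θ + √(L² − h²) = 7.894036 + 219.601813 = 227.495849
θ=134°: crank pin P = (r cos θ, r sin θ) = (-18.755776, 19.422175)
θ=134°: h = r sin θ − e = 19.422175 − 1 = 18.422175
θ=134°: x = r cos θ + √(L² − h²) = -18.755776 + 220.230841 = 201.475065

θ=54°: 235.8851
θ=73°: 227.4958
θ=134°: 201.4751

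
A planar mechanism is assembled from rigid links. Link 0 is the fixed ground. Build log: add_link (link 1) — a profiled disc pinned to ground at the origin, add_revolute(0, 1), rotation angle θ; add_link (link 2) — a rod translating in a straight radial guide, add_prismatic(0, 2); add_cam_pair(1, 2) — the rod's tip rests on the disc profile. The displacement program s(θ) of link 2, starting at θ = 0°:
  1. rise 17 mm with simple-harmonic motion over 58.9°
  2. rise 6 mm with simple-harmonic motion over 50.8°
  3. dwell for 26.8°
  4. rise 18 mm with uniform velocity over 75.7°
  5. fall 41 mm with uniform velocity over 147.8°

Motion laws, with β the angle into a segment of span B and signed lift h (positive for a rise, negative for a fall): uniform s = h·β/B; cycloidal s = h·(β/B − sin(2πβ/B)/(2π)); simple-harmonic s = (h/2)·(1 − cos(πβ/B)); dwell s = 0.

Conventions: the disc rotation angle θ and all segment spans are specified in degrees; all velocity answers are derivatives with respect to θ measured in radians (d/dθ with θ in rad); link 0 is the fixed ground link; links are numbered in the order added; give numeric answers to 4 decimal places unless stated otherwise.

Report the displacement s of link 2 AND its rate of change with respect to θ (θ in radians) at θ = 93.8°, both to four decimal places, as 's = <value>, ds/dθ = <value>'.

seg 1 [0°–58.9°] simple-harmonic, h=17: full span → s += 17 → s = 17.0000
seg 2 [58.9°–109.7°] simple-harmonic, h=6: θ=93.8° here. β=34.9, B=50.8. 6/2·(1 − cos(π·0.6870)) = 4.6629 → s = 21.6629
velocity in seg [58.9°–109.7°] (simple-harmonic), θ in radians: β = 34.9° = 0.6091 rad, B = 50.8° = 0.8866 rad; ds/dθ = (πh/(2B)) sin(πβ/B) = (π·6/(2·0.8866)) sin(π·0.6870) = 8.847576 mm/rad

s = 21.6629, ds/dθ = 8.8476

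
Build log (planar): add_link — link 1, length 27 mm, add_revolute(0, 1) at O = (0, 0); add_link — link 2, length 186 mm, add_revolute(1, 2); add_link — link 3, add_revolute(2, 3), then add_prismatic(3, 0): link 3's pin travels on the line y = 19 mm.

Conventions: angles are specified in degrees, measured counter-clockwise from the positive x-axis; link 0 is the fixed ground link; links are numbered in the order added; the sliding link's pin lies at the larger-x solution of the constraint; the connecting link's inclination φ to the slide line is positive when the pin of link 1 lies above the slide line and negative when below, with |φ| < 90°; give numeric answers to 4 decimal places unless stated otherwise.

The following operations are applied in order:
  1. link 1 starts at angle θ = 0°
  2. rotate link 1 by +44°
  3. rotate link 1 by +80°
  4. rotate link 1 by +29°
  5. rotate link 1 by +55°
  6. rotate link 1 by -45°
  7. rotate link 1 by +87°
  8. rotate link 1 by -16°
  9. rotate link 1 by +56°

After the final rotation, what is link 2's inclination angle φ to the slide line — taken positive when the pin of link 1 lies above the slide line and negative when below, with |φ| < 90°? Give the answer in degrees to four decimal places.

geometry: r = 27 mm, L = 186 mm, e = 19 mm; θ starts at 0°
rotate link 1 by +44°: θ ← 0° +44° = 44°
rotate link 1 by +80°: θ ← 44° +80° = 124°
rotate link 1 by +29°: θ ← 124° +29° = 153°
rotate link 1 by +55°: θ ← 153° +55° = 208°
rotate link 1 by -45°: θ ← 208° -45° = 163°
rotate link 1 by +87°: θ ← 163° +87° = 250°
rotate link 1 by -16°: θ ← 250° -16° = 234°
rotate link 1 by +56°: θ ← 234° +56° = 290°
h = r sin θ − e = -25.371701 − 19 = -44.371701
sin φ = h / L = -44.371701 / 186 = -0.23855753
φ = arcsin(-0.23855753) = -13.801420°

-13.8014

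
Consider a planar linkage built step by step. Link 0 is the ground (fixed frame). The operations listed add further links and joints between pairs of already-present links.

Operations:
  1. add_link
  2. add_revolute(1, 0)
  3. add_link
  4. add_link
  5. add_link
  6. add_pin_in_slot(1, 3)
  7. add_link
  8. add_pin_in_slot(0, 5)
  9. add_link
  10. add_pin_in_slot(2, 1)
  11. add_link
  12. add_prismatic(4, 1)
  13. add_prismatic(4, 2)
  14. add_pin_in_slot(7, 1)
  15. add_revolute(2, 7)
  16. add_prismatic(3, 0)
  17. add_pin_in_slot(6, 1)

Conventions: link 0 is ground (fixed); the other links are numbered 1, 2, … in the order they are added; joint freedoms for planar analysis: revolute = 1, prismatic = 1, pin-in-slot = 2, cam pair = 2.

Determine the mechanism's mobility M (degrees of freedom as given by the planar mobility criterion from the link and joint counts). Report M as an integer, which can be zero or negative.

(L,J1,J2)=(1,0,0); link0 fixed
link1: (2,0,0)
R 1-0 [J1]: (2,1,0)
link2: (3,1,0)
link3: (4,1,0)
link4: (5,1,0)
PS 1-3 [J2]: (5,1,1)
link5: (6,1,1)
PS 0-5 [J2]: (6,1,2)
link6: (7,1,2)
PS 2-1 [J2]: (7,1,3)
link7: (8,1,3)
P 4-1 [J1]: (8,2,3)
P 4-2 [J1]: (8,3,3)
PS 7-1 [J2]: (8,3,4)
R 2-7 [J1]: (8,4,4)
P 3-0 [J1]: (8,5,4)
PS 6-1 [J2]: (8,5,5)
Grübler: 3·7 − 2·5 − 5 = 6

M = 6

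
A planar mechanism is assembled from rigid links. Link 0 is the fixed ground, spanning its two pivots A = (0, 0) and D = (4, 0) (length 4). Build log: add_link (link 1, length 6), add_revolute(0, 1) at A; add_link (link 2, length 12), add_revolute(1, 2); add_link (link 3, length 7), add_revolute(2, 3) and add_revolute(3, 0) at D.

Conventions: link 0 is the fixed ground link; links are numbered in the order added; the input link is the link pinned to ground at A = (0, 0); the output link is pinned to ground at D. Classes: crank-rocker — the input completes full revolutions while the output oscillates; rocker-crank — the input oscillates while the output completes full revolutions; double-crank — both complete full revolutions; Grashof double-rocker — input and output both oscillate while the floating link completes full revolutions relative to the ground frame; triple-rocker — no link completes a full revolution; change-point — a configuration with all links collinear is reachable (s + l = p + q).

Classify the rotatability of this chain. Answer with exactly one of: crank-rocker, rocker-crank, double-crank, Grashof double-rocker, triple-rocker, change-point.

lengths: ground=4, input=6, coupler=12, output=7
sorted: s=4 (shortest), l=12 (longest), p+q=13
s + l = 16 vs p + q = 13
s + l > p + q → non-Grashof → no link fully rotates → triple-rocker

triple-rocker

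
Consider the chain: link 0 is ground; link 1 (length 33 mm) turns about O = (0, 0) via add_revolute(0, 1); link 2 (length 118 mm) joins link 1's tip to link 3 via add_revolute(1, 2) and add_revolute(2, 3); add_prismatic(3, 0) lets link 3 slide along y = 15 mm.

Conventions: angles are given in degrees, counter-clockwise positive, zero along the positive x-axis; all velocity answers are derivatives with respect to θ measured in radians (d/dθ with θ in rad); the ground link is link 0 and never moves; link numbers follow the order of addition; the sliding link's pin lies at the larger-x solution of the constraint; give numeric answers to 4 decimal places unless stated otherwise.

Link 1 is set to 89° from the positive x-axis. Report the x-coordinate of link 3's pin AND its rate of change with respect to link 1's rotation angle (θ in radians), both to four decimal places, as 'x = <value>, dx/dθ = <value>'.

geometry: r = 33 mm, L = 118 mm, e = 15 mm
crank pin P = (r cos θ, r sin θ) = (0.575929, 32.994974)
h = r sin θ − e = 32.994974 − 15 = 17.994974
x = r cos θ + √(L² − h²) = 0.575929 + 116.619814 = 117.195743
dx/dθ = −r sin θ − h·r cos θ/√(L² − h²) (θ in radians; h = 17.994974) = -33.083842

x = 117.1957, dx/dθ = -33.0838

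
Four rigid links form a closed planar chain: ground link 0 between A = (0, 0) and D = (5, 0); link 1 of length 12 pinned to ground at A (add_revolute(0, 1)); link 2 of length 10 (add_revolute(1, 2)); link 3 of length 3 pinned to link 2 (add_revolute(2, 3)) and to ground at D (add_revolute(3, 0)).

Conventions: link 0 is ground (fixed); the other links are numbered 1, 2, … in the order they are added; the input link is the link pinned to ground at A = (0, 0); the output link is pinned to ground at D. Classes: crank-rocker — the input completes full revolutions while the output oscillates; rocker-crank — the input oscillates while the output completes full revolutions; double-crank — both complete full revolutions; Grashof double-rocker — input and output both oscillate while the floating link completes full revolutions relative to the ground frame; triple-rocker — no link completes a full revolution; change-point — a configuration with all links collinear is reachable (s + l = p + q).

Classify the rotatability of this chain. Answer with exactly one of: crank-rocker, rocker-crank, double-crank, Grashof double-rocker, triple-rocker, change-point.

lengths: ground=5, input=12, coupler=10, output=3
sorted: s=3 (shortest), l=12 (longest), p+q=15
s + l = 15 vs p + q = 15
s + l = p + q → change-point (collinear configuration reachable)

change-point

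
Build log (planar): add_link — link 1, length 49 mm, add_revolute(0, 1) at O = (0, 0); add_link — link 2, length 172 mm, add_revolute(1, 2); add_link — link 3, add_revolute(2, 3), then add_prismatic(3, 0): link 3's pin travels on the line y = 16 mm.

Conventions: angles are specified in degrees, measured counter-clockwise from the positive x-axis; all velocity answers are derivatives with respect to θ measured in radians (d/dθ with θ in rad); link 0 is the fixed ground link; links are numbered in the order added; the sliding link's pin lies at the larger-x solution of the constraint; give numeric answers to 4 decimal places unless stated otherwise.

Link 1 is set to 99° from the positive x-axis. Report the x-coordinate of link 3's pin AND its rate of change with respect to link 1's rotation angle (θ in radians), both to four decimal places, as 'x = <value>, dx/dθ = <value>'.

geometry: r = 49 mm, L = 172 mm, e = 16 mm
crank pin P = (r cos θ, r sin θ) = (-7.665289, 48.396729)
h = r sin θ − e = 48.396729 − 16 = 32.396729
x = r cos θ + √(L² − h²) = -7.665289 + 168.921437 = 161.256148
dx/dθ = −r sin θ − h·r cos θ/√(L² − h²) (θ in radians; h = 32.396729) = -46.926635

x = 161.2561, dx/dθ = -46.9266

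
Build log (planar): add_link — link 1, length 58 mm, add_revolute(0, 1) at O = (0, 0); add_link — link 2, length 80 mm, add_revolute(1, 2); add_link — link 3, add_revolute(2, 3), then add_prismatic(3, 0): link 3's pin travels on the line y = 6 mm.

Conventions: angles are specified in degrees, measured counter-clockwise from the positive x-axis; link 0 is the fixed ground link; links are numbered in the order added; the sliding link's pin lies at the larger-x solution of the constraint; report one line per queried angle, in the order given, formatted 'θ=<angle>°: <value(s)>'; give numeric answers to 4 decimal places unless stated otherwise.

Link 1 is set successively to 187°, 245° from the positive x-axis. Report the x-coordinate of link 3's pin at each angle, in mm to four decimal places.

geometry: r = 58 mm, L = 80 mm, e = 6 mm
θ=187°: crank pin P = (r cos θ, r sin θ) = (-57.567677, -7.068422)
θ=187°: h = r sin θ − e = -7.068422 − 6 = -13.068422
θ=187°: x = r cos θ + √(L² − h²) = -57.567677 + 78.925385 = 21.357708
θ=245°: crank pin P = (r cos θ, r sin θ) = (-24.511859, -52.565852)
θ=245°: h = r sin θ − e = -52.565852 − 6 = -58.565852
θ=245°: x = r cos θ + √(L² − h²) = -24.511859 + 54.498083 = 29.986224

θ=187°: 21.3577
θ=245°: 29.9862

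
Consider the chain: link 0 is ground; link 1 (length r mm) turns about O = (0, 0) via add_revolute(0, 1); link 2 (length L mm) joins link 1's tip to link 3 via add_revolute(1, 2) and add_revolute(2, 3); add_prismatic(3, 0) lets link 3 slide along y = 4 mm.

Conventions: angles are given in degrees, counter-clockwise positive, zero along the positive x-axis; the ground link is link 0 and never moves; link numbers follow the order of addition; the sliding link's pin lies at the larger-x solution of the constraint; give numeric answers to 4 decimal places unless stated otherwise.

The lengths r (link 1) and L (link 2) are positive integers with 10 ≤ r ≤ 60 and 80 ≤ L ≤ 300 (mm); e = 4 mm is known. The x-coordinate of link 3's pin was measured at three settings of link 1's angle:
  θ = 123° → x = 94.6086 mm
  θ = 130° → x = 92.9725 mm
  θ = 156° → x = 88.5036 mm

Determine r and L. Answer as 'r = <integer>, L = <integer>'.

constraint per measurement: (x − r cos θ)² + (r sin θ − e)² = L²
subtracting the θ₁ and θ₂ equations cancels the r² and L² terms:
r = (x₁² − x₂²) / (2[(x₁cos θ₁ + e sin θ₁) − (x₂cos θ₂ + e sin θ₂)]) = 18.0011 → r = 18
L² = (x₁ − r cos θ₁)² + (r sin θ₁ − e)² = 11025.0100 → L = 105.0000 → L = 105
check at θ₃=156°: x = 88.5036 (printed 88.5036) ✓

r = 18, L = 105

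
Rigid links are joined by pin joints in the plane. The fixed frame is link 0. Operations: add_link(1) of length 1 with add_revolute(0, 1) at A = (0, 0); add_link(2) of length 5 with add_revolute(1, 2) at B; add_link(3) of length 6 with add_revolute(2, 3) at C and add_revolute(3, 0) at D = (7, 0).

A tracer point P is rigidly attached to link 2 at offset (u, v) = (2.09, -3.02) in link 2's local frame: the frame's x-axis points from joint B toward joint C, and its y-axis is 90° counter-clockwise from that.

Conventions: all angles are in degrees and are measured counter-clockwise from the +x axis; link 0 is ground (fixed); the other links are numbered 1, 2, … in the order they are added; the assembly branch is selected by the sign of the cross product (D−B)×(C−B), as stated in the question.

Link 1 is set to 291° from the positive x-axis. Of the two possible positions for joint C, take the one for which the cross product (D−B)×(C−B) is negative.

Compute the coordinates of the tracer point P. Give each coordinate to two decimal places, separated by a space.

A=(0,0), D=(7.00,0)
B = A + 1.00·(cos291°, sin291°) = (0.3584, -0.9336)
|BD| = 6.7069
circle(B,5.00) ∩ circle(D,6.00): a=2.5334, h=4.3107
  candidates: C₊=(2.2671,3.6878) cross=28.911; C₋=(3.4671,-4.8496) cross=-28.911
  branch - wants cross < 0 → take C=(3.4671,-4.8496) (cross=-28.911)
ex = (C−B)/|BC| = (0.6218,-0.7832); ey = (0.7832,0.6218)
P = B + 2.09·ex + -3.02·ey = (-0.7075,-4.4482)

-0.71 -4.45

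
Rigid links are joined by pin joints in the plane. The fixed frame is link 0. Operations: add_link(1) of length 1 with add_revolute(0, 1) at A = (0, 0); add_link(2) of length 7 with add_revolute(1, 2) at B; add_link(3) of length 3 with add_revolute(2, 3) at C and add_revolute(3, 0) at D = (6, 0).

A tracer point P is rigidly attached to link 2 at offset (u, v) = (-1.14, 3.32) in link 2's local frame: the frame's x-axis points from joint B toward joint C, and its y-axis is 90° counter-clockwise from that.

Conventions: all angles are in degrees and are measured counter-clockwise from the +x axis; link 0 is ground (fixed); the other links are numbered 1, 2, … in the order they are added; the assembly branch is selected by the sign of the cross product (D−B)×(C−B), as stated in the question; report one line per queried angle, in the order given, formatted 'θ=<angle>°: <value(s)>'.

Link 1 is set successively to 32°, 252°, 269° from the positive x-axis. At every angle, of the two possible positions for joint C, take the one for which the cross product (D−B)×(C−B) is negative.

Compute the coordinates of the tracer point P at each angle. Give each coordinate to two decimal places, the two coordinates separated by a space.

A=(0,0), D=(6.00,0)
θ=32°: B = A + 1.00·(cos32°, sin32°) = (0.8480, 0.5299)
θ=32°: |BD| = 5.1791
θ=32°: circle(B,7.00) ∩ circle(D,3.00): a=6.4512, h=2.7169
θ=32°:   candidates: C₊=(7.5434,2.5725) cross=14.071; C₋=(6.9874,-2.8328) cross=-14.071
θ=32°:   branch - wants cross < 0 → take C=(6.9874,-2.8328) (cross=-14.071)
θ=32°: ex = (C−B)/|BC| = (0.8771,-0.4804); ey = (0.4804,0.8771)
θ=32°: P = B + -1.14·ex + 3.32·ey = (1.4431,3.9894)
θ=252°: B = A + 1.00·(cos252°, sin252°) = (-0.3090, -0.9511)
θ=252°: |BD| = 6.3803
θ=252°: circle(B,7.00) ∩ circle(D,3.00): a=6.3248, h=2.9995
θ=252°:   candidates: C₊=(5.4980,2.9577) cross=19.138; C₋=(6.3922,-2.9742) cross=-19.138
θ=252°:   branch - wants cross < 0 → take C=(6.3922,-2.9742) (cross=-19.138)
θ=252°: ex = (C−B)/|BC| = (0.9573,-0.2890); ey = (0.2890,0.9573)
θ=252°: P = B + -1.14·ex + 3.32·ey = (-0.4408,2.5567)
θ=269°: B = A + 1.00·(cos269°, sin269°) = (-0.0175, -0.9998)
θ=269°: |BD| = 6.1000
θ=269°: circle(B,7.00) ∩ circle(D,3.00): a=6.3287, h=2.9913
θ=269°:   candidates: C₊=(5.7353,2.9883) cross=18.247; C₋=(6.7159,-2.9133) cross=-18.247
θ=269°:   branch - wants cross < 0 → take C=(6.7159,-2.9133) (cross=-18.247)
θ=269°: ex = (C−B)/|BC| = (0.9619,-0.2734); ey = (0.2734,0.9619)
θ=269°: P = B + -1.14·ex + 3.32·ey = (-0.2065,2.5053)

θ=32°: 1.44 3.99
θ=252°: -0.44 2.56
θ=269°: -0.21 2.51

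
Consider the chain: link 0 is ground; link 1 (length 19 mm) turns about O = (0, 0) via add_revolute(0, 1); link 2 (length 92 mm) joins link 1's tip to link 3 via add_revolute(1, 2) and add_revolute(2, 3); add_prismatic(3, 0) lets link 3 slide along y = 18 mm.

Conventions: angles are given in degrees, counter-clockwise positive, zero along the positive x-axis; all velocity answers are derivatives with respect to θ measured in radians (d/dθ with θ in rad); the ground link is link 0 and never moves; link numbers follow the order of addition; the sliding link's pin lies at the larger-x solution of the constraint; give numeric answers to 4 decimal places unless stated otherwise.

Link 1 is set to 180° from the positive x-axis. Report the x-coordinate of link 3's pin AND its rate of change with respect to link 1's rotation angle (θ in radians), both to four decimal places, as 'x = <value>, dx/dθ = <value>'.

geometry: r = 19 mm, L = 92 mm, e = 18 mm
crank pin P = (r cos θ, r sin θ) = (-19.000000, 0.000000)
h = r sin θ − e = 0.000000 − 18 = -18.000000
x = r cos θ + √(L² − h²) = -19.000000 + 90.221949 = 71.221949
dx/dθ = −r sin θ − h·r cos θ/√(L² − h²) (θ in radians; h = -18.000000) = -3.790652

x = 71.2219, dx/dθ = -3.7907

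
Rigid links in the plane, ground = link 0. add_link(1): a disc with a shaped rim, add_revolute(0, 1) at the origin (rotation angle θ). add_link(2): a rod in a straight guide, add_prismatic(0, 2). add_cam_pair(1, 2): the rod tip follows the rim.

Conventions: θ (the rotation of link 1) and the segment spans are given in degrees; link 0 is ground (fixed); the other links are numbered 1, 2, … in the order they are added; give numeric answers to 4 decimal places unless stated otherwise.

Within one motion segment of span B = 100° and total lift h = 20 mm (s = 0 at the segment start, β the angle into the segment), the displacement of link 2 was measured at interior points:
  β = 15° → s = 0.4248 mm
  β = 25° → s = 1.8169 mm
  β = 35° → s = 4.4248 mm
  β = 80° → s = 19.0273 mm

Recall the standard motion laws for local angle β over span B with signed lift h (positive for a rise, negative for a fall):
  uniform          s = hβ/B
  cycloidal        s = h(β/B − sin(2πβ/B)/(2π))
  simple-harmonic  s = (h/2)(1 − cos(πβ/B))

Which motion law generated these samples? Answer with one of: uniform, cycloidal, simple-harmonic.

candidates at β/B = r: uniform s = h·r (linear in β); cycloidal s = h·(r − sin(2πr)/(2π)); simple-harmonic s = (h/2)(1 − cos(πr))
β=15°: printed 0.4248 | uniform 3.0000, cycloidal 0.4248, simple-harmonic 1.0899
β=25°: printed 1.8169 | uniform 5.0000, cycloidal 1.8169, simple-harmonic 2.9289
β=35°: printed 4.4248 | uniform 7.0000, cycloidal 4.4248, simple-harmonic 5.4601
β=80°: printed 19.0273 | uniform 16.0000, cycloidal 19.0273, simple-harmonic 18.0902
only one law matches every sample → cycloidal

cycloidal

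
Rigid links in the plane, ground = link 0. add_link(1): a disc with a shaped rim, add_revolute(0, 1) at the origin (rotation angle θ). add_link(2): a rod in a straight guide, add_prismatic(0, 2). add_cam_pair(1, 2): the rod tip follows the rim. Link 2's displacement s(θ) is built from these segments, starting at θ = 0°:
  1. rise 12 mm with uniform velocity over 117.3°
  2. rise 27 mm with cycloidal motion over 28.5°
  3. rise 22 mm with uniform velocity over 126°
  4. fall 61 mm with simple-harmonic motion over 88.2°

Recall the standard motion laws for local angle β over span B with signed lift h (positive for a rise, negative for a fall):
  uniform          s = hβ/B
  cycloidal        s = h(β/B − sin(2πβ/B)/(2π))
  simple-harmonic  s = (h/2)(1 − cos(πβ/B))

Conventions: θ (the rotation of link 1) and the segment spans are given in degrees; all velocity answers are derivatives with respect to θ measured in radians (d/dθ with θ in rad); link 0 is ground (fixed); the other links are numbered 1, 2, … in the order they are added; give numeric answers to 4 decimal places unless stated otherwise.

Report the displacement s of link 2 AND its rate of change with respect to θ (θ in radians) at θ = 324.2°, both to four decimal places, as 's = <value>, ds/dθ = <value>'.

segment 1 (0° to 117.3°, uniform, h = 12) is passed completely: s = 0.0000 + (12) = 12.0000
segment 2 (117.3° to 145.8°, cycloidal, h = 27) is passed completely: s = 12.0000 + (27) = 39.0000
segment 3 (145.8° to 271.8°, uniform, h = 22) is passed completely: s = 39.0000 + (22) = 61.0000
θ = 324.2° falls in segment 4 (271.8° to 360°, simple-harmonic, h = -61): β = 324.2 − 271.8 = 52.4°, B = 88.2°; Δs = -61/2·(1 − cos(π·0.5941)) = -39.3862; s = 61.0000 − 39.3862 = 21.6138
velocity in seg [271.8°–360°] (simple-harmonic), θ in radians: β = 52.4° = 0.9146 rad, B = 88.2° = 1.5394 rad; ds/dθ = (πh/(2B)) sin(πβ/B) = (π·(-61)/(2·1.5394)) sin(π·0.5941) = -59.544504 mm/rad

s = 21.6138, ds/dθ = -59.5445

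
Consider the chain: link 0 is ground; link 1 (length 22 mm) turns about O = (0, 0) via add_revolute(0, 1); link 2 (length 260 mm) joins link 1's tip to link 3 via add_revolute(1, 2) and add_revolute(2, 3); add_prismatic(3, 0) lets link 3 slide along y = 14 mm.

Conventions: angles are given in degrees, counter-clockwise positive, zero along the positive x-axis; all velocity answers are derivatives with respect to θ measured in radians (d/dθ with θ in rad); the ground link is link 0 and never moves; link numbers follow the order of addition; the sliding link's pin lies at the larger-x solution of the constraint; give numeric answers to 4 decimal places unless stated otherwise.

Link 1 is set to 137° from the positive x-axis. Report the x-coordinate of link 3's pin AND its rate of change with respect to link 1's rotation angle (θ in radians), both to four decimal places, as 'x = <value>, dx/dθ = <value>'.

geometry: r = 22 mm, L = 260 mm, e = 14 mm
crank pin P = (r cos θ, r sin θ) = (-16.089781, 15.003964)
h = r sin θ − e = 15.003964 − 14 = 1.003964
x = r cos θ + √(L² − h²) = -16.089781 + 259.998062 = 243.908280
dx/dθ = −r sin θ − h·r cos θ/√(L² − h²) (θ in radians; h = 1.003964) = -14.941834

x = 243.9083, dx/dθ = -14.9418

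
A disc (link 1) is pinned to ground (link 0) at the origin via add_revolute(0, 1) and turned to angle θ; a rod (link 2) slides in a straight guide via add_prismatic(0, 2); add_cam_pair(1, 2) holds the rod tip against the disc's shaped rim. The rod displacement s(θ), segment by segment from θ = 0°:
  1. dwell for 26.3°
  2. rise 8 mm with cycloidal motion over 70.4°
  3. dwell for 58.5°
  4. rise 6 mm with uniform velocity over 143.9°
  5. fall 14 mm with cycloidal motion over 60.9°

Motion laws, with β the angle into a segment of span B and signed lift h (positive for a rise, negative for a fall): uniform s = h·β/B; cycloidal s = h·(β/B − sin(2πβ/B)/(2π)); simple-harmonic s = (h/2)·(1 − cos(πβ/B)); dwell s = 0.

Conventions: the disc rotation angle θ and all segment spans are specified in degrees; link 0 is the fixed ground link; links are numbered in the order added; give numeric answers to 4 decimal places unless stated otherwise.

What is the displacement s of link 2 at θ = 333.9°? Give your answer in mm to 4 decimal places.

segment 1 (0° to 26.3°, dwell): s unchanged at 0.0000
segment 2 (26.3° to 96.7°, cycloidal, h = 8) is passed completely: s = 0.0000 + (8) = 8.0000
segment 3 (96.7° to 155.2°, dwell): s unchanged at 8.0000
segment 4 (155.2° to 299.1°, uniform, h = 6) is passed completely: s = 8.0000 + (6) = 14.0000
θ = 333.9° falls in segment 5 (299.1° to 360°, cycloidal, h = -14): β = 333.9 − 299.1 = 34.8°, B = 60.9°; Δs = -14·(0.5714 − sin(2π·0.5714)/(2π)) = -8.9668; s = 14.0000 − 8.9668 = 5.0332

5.0332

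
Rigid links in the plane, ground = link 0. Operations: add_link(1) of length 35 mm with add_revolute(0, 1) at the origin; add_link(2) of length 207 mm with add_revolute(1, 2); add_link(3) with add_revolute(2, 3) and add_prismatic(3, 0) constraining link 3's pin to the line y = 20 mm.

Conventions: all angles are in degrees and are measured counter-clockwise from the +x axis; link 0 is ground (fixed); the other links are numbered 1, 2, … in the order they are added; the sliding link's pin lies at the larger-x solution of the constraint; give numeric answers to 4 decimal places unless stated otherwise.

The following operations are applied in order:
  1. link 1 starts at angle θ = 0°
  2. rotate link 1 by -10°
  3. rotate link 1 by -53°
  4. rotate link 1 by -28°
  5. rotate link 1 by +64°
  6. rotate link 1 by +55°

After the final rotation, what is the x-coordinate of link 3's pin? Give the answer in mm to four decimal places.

geometry: r = 35 mm, L = 207 mm, e = 20 mm; θ starts at 0°
rotate link 1 by -10°: θ ← 0° -10° = -10°
rotate link 1 by -53°: θ ← -10° -53° = -63°
rotate link 1 by -28°: θ ← -63° -28° = -91°
rotate link 1 by +64°: θ ← -91° +64° = -27°
rotate link 1 by +55°: θ ← -27° +55° = 28°
crank pin P = (r cos θ, r sin θ) = (30.903166, 16.431505)
h = r sin θ − e = 16.431505 − 20 = -3.568495
x = r cos θ + √(L² − h²) = 30.903166 + 206.969239 = 237.872405

237.8724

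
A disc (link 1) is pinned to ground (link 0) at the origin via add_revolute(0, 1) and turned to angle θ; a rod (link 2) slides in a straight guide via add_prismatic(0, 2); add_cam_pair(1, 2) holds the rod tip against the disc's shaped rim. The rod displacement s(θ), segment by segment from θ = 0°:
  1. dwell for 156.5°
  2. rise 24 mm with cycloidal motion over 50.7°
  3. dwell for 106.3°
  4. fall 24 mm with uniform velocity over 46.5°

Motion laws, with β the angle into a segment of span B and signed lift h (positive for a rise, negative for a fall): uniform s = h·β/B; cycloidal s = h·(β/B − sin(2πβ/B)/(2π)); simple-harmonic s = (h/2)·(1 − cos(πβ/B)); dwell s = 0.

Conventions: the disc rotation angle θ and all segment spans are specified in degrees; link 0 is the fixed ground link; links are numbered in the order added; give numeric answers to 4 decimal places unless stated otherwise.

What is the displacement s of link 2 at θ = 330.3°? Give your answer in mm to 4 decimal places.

segment 1 (0° to 156.5°, dwell): s unchanged at 0.0000
segment 2 (156.5° to 207.2°, cycloidal, h = 24) is passed completely: s = 0.0000 + (24) = 24.0000
segment 3 (207.2° to 313.5°, dwell): s unchanged at 24.0000
θ = 330.3° falls in segment 4 (313.5° to 360°, uniform, h = -24): β = 330.3 − 313.5 = 16.8°, B = 46.5°; Δs = -24·16.8/46.5 = -8.6710; s = 24.0000 − 8.6710 = 15.3290

15.3290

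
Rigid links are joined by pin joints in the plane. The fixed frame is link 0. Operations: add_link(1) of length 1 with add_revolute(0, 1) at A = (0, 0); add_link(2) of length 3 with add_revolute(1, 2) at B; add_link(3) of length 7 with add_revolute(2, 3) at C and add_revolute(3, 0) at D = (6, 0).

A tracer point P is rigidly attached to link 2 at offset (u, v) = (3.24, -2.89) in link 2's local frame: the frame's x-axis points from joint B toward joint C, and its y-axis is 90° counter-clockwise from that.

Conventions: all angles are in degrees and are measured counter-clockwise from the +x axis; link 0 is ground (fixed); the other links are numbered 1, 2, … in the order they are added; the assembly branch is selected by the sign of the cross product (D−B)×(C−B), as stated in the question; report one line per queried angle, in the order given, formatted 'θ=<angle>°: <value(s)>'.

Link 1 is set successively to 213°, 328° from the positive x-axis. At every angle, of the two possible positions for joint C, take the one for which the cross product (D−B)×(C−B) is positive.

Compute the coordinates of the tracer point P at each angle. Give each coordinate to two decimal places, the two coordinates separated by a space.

A=(0,0), D=(6.00,0)
θ=213°: B = A + 1.00·(cos213°, sin213°) = (-0.8387, -0.5446)
θ=213°: |BD| = 6.8603
θ=213°: circle(B,3.00) ∩ circle(D,7.00): a=0.5148, h=2.9555
θ=213°:   candidates: C₊=(-0.5601,2.4424) cross=20.276; C₋=(-0.0908,-3.4499) cross=-20.276
θ=213°:   branch + wants cross > 0 → take C=(-0.5601,2.4424) (cross=20.276)
θ=213°: ex = (C−B)/|BC| = (0.0929,0.9957); ey = (-0.9957,0.0929)
θ=213°: P = B + 3.24·ex + -2.89·ey = (2.3397,2.4130)
θ=328°: B = A + 1.00·(cos328°, sin328°) = (0.8480, -0.5299)
θ=328°: |BD| = 5.1791
θ=328°: circle(B,3.00) ∩ circle(D,7.00): a=-1.2721, h=2.7169
θ=328°:   candidates: C₊=(-0.6954,2.0426) cross=14.071; C₋=(-0.1394,-3.3628) cross=-14.071
θ=328°:   branch + wants cross > 0 → take C=(-0.6954,2.0426) (cross=14.071)
θ=328°: ex = (C−B)/|BC| = (-0.5145,0.8575); ey = (-0.8575,-0.5145)
θ=328°: P = B + 3.24·ex + -2.89·ey = (1.6594,3.7352)

θ=213°: 2.34 2.41
θ=328°: 1.66 3.74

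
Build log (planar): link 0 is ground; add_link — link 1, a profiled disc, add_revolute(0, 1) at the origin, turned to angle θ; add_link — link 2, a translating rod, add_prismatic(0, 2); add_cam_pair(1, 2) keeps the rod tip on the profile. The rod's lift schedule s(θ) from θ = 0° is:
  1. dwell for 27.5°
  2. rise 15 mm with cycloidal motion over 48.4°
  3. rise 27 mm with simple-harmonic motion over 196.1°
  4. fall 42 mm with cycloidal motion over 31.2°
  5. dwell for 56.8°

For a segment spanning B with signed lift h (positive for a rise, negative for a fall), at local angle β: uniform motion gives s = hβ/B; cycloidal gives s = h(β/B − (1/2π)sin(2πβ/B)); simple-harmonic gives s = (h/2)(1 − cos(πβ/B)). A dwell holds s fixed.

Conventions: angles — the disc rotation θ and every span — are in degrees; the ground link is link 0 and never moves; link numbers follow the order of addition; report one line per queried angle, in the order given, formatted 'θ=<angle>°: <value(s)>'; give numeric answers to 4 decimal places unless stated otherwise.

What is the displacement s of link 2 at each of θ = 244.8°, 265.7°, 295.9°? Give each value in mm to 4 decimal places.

seg 1 [0°–27.5°] dwell: s stays 0.0000
seg 2 [27.5°–75.9°] cycloidal, h=15: full span → s += 15 → s = 15.0000
seg 3 [75.9°–272°] simple-harmonic, h=27: θ=244.8° here. β=168.9, B=196.1. 27/2·(1 − cos(π·0.8613)) = 25.7385 → s = 40.7385
seg 3 [75.9°–272°] simple-harmonic, h=27: θ=265.7° here. β=189.8, B=196.1. 27/2·(1 − cos(π·0.9679)) = 26.9313 → s = 41.9313
seg 3 [75.9°–272°] simple-harmonic, h=27: full span → s += 27 → s = 42.0000
seg 4 [272°–303.2°] cycloidal, h=-42: θ=295.9° here. β=23.9, B=31.2. -42·(0.7660 − sin(2π·0.7660)/(2π)) = -38.8237 → s = 3.1763

θ=244.8°: 40.7385
θ=265.7°: 41.9313
θ=295.9°: 3.1763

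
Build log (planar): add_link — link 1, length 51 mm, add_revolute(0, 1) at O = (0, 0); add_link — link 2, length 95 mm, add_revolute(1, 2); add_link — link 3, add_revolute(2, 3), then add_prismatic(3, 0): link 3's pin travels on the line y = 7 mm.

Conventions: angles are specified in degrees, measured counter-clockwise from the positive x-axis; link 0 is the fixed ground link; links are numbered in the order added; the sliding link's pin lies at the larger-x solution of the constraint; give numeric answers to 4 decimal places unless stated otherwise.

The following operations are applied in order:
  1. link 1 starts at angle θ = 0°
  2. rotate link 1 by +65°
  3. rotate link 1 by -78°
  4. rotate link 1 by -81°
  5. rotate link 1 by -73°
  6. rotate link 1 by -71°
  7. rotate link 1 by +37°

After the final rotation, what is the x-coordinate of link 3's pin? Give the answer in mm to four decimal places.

geometry: r = 51 mm, L = 95 mm, e = 7 mm; θ starts at 0°
rotate link 1 by +65°: θ ← 0° +65° = 65°
rotate link 1 by -78°: θ ← 65° -78° = -13°
rotate link 1 by -81°: θ ← -13° -81° = -94°
rotate link 1 by -73°: θ ← -94° -73° = -167°
rotate link 1 by -71°: θ ← -167° -71° = -238°
rotate link 1 by +37°: θ ← -238° +37° = -201°
crank pin P = (r cos θ, r sin θ) = (-47.612602, 18.276765)
h = r sin θ − e = 18.276765 − 7 = 11.276765
x = r cos θ + √(L² − h²) = -47.612602 + 94.328334 = 46.715732

46.7157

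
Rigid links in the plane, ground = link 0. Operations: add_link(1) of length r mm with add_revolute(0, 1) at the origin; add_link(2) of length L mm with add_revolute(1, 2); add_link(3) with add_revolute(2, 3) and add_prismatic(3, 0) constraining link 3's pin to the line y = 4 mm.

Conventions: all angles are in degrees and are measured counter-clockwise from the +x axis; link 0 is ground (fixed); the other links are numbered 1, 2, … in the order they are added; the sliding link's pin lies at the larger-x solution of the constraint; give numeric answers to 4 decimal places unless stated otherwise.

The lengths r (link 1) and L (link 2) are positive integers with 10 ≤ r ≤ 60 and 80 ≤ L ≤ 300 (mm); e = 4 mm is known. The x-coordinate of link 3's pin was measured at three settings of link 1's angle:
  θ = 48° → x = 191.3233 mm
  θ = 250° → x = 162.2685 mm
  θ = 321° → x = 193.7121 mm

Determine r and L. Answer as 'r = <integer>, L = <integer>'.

constraint per measurement: (x − r cos θ)² + (r sin θ − e)² = L²
subtracting the θ₁ and θ₂ equations cancels the r² and L² terms:
r = (x₁² − x₂²) / (2[(x₁cos θ₁ + e sin θ₁) − (x₂cos θ₂ + e sin θ₂)]) = 27.0000 → r = 27
L² = (x₁ − r cos θ₁)² + (r sin θ₁ − e)² = 30275.9910 → L = 174.0000 → L = 174
check at θ₃=321°: x = 193.7121 (printed 193.7121) ✓

r = 27, L = 174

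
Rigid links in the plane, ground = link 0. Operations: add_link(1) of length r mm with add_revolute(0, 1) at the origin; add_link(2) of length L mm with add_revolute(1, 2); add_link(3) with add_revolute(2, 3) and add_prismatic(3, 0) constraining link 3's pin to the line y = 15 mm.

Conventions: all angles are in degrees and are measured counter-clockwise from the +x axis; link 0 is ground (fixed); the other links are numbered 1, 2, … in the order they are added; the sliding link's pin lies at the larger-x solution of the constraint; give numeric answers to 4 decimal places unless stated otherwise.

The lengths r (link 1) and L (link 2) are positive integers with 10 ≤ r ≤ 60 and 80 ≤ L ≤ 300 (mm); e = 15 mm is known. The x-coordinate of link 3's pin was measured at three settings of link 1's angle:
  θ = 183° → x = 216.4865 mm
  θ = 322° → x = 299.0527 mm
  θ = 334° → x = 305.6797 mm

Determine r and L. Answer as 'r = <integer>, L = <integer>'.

constraint per measurement: (x − r cos θ)² + (r sin θ − e)² = L²
subtracting the θ₁ and θ₂ equations cancels the r² and L² terms:
r = (x₁² − x₂²) / (2[(x₁cos θ₁ + e sin θ₁) − (x₂cos θ₂ + e sin θ₂)]) = 48.0000 → r = 48
L² = (x₁ − r cos θ₁)² + (r sin θ₁ − e)² = 70224.9905 → L = 265.0000 → L = 265
check at θ₃=334°: x = 305.6797 (printed 305.6797) ✓

r = 48, L = 265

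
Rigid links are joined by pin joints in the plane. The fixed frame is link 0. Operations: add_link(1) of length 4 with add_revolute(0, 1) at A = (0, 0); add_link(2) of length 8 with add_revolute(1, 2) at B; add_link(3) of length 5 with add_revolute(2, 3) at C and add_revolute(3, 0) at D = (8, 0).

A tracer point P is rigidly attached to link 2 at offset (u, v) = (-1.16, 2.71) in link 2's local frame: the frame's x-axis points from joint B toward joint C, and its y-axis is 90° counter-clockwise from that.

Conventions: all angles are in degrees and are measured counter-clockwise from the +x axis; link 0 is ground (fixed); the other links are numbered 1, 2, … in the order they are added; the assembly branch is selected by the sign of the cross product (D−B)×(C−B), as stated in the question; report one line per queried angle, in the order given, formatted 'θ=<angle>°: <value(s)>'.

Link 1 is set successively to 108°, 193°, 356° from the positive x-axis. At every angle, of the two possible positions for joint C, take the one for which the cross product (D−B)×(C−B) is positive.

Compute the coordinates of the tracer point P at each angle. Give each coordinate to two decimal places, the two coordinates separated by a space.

A=(0,0), D=(8.00,0)
θ=108°: B = A + 4.00·(cos108°, sin108°) = (-1.2361, 3.8042)
θ=108°: |BD| = 9.9888
θ=108°: circle(B,8.00) ∩ circle(D,5.00): a=6.9466, h=3.9680
θ=108°:   candidates: C₊=(6.6982,4.8276) cross=39.635; C₋=(3.6758,-2.5103) cross=-39.635
θ=108°:   branch + wants cross > 0 → take C=(6.6982,4.8276) (cross=39.635)
θ=108°: ex = (C−B)/|BC| = (0.9918,0.1279); ey = (-0.1279,0.9918)
θ=108°: P = B + -1.16·ex + 2.71·ey = (-2.7332,6.3436)
θ=193°: B = A + 4.00·(cos193°, sin193°) = (-3.8975, -0.8998)
θ=193°: |BD| = 11.9315
θ=193°: circle(B,8.00) ∩ circle(D,5.00): a=7.6001, h=2.4978
θ=193°:   candidates: C₊=(3.4926,2.1640) cross=29.802; C₋=(3.8693,-2.8173) cross=-29.802
θ=193°:   branch + wants cross > 0 → take C=(3.4926,2.1640) (cross=29.802)
θ=193°: ex = (C−B)/|BC| = (0.9238,0.3830); ey = (-0.3830,0.9238)
θ=193°: P = B + -1.16·ex + 2.71·ey = (-6.0069,1.1593)
θ=356°: B = A + 4.00·(cos356°, sin356°) = (3.9903, -0.2790)
θ=356°: |BD| = 4.0194
θ=356°: circle(B,8.00) ∩ circle(D,5.00): a=6.8611, h=4.1140
θ=356°:   candidates: C₊=(10.5493,4.3013) cross=16.536; C₋=(11.1204,-3.9068) cross=-16.536
θ=356°:   branch + wants cross > 0 → take C=(10.5493,4.3013) (cross=16.536)
θ=356°: ex = (C−B)/|BC| = (0.8199,0.5725); ey = (-0.5725,0.8199)
θ=356°: P = B + -1.16·ex + 2.71·ey = (1.4876,1.2787)

θ=108°: -2.73 6.34
θ=193°: -6.01 1.16
θ=356°: 1.49 1.28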